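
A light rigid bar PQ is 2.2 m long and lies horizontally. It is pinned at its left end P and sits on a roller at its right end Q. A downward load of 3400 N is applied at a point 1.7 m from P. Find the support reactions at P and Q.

ΣM about P: Q_y·2.2 − 3400·1.7 = 0 → Q_y = 5780/2.2 = 2627.27 ≈ 2627 N.
ΣF_y = 0: P_y + 2627.27 − 3400 = 0 → P_y = 772.7 N.
ΣF_x = 0: no horizontal applied forces, so P_x = 0.

P_x = 0, P_y = 772.7 N, Q_y = 2627 N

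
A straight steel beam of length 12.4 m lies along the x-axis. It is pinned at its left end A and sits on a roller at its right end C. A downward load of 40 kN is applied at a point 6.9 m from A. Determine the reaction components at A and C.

ΣM about A: C_y·12.4 − 40·6.9 = 0 → C_y = 276/12.4 = 22.2581 ≈ 22.26 kN.
ΣF_y = 0: A_y + 22.2581 − 40 = 0 → A_y = 17.74 kN.
ΣF_x = 0: no horizontal applied forces, so A_x = 0.

A_x = 0, A_y = 17.74 kN, C_y = 22.26 kN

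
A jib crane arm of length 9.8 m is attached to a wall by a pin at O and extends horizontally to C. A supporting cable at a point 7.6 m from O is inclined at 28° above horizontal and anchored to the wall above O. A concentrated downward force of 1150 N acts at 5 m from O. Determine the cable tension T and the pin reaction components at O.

ΣM about O: T·sin28°·7.6 − 1150·5 = 0 → T = 5750/(7.6·0.469472) = 1611.55 ≈ 1612 N.
ΣF_x = 0: O_x − T·cos28° = 0 → O_x = 1611.55 × 0.882948 = 1423 N.
ΣF_y = 0: O_y + T·sin28° − 1150 = 0 → O_y = 1150 − 1611.55 × 0.469472 = 393.4 N.

T = 1612 N, O_x = 1423 N, O_y = 393.4 N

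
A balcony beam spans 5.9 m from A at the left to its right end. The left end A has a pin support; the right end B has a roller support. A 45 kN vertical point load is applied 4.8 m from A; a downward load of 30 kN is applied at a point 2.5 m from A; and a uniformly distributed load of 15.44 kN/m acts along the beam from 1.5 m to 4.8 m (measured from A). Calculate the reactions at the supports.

A_x = 0, A_y = 49.43 kN, B_y = 76.53 kN

Resultant of the distributed load: 15.44 × 3.3 = 50.952 kN at 3.15 m from A.
Moments about A: B_y·5.9 − 45·4.8 − 30·2.5 − (15.44·3.3)·3.15 = 0 → B_y = 451.4988/5.9 = 76.5252 ≈ 76.53 kN.
ΣF_y = 0: A_y + 76.5252 − 45 − 30 − 15.44·3.3 = 0 → A_y = 49.43 kN.
ΣF_x = 0: no horizontal applied forces, so A_x = 0.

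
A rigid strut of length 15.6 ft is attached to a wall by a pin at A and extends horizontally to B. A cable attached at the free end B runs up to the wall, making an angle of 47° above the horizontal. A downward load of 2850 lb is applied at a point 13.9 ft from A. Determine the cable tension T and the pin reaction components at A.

ΣM about A: T·sin47°·15.6 − 2850·13.9 = 0 → T = 39615/(15.6·0.731354) = 3472.22 ≈ 3472 lb.
ΣF_x = 0: A_x − T·cos47° = 0 → A_x = 3472.22 × 0.681998 = 2368 lb.
ΣF_y = 0: A_y + T·sin47° − 2850 = 0 → A_y = 2850 − 3472.22 × 0.731354 = 310.6 lb.

T = 3472 lb, A_x = 2368 lb, A_y = 310.6 lb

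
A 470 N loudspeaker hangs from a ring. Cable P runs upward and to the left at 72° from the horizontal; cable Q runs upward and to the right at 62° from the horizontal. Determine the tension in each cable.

T_P = 306.7 N, T_Q = 201.9 N

ΣF_x = 0: −T_P·cos72° + T_Q·cos62° = 0 → T_Q = 0.658223·T_P.
ΣF_y = 0: T_P·sin72° + T_Q·sin62° = 470.
Substitute: T_P·(0.951057 + 0.658223·0.882948) = 470 → T_P = 306.742 ≈ 306.7 N.
Then T_Q = 0.658223 × 306.742 = 201.9 N.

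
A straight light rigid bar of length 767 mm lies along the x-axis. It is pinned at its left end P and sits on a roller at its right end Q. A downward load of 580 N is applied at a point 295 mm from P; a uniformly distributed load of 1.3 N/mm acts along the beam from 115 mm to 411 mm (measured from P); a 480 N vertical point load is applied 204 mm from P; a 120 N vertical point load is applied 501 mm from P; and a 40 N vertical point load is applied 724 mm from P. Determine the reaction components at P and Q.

Resultant of the distributed load: 1.3 × 296 = 384.8 N at 263 mm from P.
Moments about P: Q_y·767 − 580·295 − (1.3·296)·263 − 480·204 − 120·501 − 40·724 = 0 → Q_y = 459302.4/767 = 598.83 ≈ 598.8 N.
ΣF_y = 0: P_y + 598.83 − 580 − 1.3·296 − 480 − 120 − 40 = 0 → P_y = 1006 N.
ΣF_x = 0: no horizontal applied forces, so P_x = 0.

P_x = 0, P_y = 1006 N, Q_y = 598.8 N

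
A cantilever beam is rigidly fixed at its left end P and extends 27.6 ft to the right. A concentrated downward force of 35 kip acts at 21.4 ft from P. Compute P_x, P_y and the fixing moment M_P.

ΣF_x = 0: P_x = 0.
ΣF_y = 0: P_y − 35 = 0 → P_y = 35.00 kip.
ΣM about P: M_P − 35·21.4 = 0 → M_P = 749.0 kip·ft.

P_x = 0, P_y = 35.00 kip, M_P = 749.0 kip·ft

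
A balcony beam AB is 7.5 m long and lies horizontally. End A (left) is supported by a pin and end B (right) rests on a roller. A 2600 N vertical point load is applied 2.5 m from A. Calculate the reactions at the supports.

A_x = 0, A_y = 1733 N, B_y = 866.7 N

Taking moments about A: B_y·7.5 − 2600·2.5 = 0 → B_y = 6500/7.5 = 866.667 ≈ 866.7 N.
ΣF_y = 0: A_y + 866.667 − 2600 = 0 → A_y = 1733 N.
ΣF_x = 0: no horizontal applied forces, so A_x = 0.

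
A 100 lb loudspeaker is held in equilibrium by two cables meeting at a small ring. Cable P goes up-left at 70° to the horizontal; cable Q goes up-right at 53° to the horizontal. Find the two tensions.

ΣF_x = 0: −T_P·cos70° + T_Q·cos53° = 0 → T_Q = 0.568314·T_P.
ΣF_y = 0: T_P·sin70° + T_Q·sin53° = 100.
Substitute: T_P·(0.939693 + 0.568314·0.798636) = 100 → T_P = 71.7582 ≈ 71.76 lb.
Then T_Q = 0.568314 × 71.7582 = 40.78 lb.

T_P = 71.76 lb, T_Q = 40.78 lb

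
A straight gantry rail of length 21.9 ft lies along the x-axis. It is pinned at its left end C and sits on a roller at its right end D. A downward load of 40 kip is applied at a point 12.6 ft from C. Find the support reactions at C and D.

C_x = 0, C_y = 16.99 kip, D_y = 23.01 kip

Moments about C: D_y·21.9 − 40·12.6 = 0 → D_y = 504/21.9 = 23.0137 ≈ 23.01 kip.
ΣF_y = 0: C_y + 23.0137 − 40 = 0 → C_y = 16.99 kip.
ΣF_x = 0: no horizontal applied forces, so C_x = 0.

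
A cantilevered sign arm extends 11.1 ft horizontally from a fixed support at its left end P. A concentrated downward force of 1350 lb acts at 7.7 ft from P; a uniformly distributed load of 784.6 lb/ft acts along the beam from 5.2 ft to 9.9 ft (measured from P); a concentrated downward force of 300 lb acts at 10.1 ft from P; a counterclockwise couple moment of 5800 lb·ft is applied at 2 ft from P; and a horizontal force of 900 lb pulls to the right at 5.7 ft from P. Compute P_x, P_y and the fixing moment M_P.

P_x = -900.0 lb, P_y = 5338 lb, M_P = 35470 lb·ft

Resultant of the distributed load: 784.6 × 4.7 = 3687.62 lb at 7.55 ft from P.
ΣF_x = 0: P_x + 900 = 0 → P_x = -900.0 lb.
ΣF_y = 0: P_y − 1350 − 784.6·4.7 − 300 = 0 → P_y = 5338 lb.
ΣM about P: M_P − 1350·7.7 − (784.6·4.7)·7.55 − 300·10.1 + 5800 = 0 → M_P = 35470 lb·ft.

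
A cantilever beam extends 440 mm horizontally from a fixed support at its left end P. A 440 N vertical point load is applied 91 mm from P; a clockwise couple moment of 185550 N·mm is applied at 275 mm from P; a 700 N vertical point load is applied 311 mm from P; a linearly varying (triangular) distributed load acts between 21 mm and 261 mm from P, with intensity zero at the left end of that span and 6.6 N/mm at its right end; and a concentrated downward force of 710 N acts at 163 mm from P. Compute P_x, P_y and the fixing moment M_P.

P_x = 0, P_y = 2642 N, M_P = 702400 N·mm

Resultant of the triangular load: ½ × 6.6 × 240 = 792 N, acting at 181 mm from P (one-third of the span from the peak).
ΣF_x = 0: P_x = 0.
ΣF_y = 0: P_y − 440 − 700 − ½·6.6·240 − 710 = 0 → P_y = 2642 N.
ΣM about P: M_P − 440·91 − 185550 − 700·311 − (½·6.6·240)·181 − 710·163 = 0 → M_P = 702400 N·mm.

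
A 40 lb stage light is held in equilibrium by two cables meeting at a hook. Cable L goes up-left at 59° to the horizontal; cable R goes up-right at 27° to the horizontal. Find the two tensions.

ΣF_x = 0: −T_L·cos59° + T_R·cos27° = 0 → T_R = 0.578041·T_L.
ΣF_y = 0: T_L·sin59° + T_R·sin27° = 40.
Substitute: T_L·(0.857167 + 0.578041·0.45399) = 40 → T_L = 35.7273 ≈ 35.73 lb.
Then T_R = 0.578041 × 35.7273 = 20.65 lb.

T_L = 35.73 lb, T_R = 20.65 lb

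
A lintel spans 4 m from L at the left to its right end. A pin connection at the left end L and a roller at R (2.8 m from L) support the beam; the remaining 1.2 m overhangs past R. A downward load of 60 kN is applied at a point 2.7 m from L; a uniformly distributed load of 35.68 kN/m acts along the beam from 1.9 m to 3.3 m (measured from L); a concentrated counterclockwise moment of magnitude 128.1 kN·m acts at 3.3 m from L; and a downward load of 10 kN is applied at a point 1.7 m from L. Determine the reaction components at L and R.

Resultant of the distributed load: 35.68 × 1.4 = 49.952 kN at 2.6 m from L.
ΣM about L: R_y·2.8 − 60·2.7 − (35.68·1.4)·2.6 + 128.1 − 10·1.7 = 0 → R_y = 180.7752/2.8 = 64.5626 ≈ 64.56 kN.
ΣF_y = 0: L_y + 64.5626 − 60 − 35.68·1.4 − 10 = 0 → L_y = 55.39 kN.
ΣF_x = 0: no horizontal applied forces, so L_x = 0.

L_x = 0, L_y = 55.39 kN, R_y = 64.56 kN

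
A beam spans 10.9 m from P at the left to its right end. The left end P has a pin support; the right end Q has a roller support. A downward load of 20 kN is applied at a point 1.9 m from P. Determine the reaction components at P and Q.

P_x = 0, P_y = 16.51 kN, Q_y = 3.486 kN

ΣM about P: Q_y·10.9 − 20·1.9 = 0 → Q_y = 38/10.9 = 3.48624 ≈ 3.486 kN.
ΣF_y = 0: P_y + 3.48624 − 20 = 0 → P_y = 16.51 kN.
ΣF_x = 0: no horizontal applied forces, so P_x = 0.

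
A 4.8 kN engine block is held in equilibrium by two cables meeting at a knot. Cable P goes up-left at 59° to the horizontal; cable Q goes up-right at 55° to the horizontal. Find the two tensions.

T_P = 3.014 kN, T_Q = 2.706 kN

ΣF_x = 0: −T_P·cos59° + T_Q·cos55° = 0 → T_Q = 0.897941·T_P.
ΣF_y = 0: T_P·sin59° + T_Q·sin55° = 4.8.
Substitute: T_P·(0.857167 + 0.897941·0.819152) = 4.8 → T_P = 3.01372 ≈ 3.014 kN.
Then T_Q = 0.897941 × 3.01372 = 2.706 kN.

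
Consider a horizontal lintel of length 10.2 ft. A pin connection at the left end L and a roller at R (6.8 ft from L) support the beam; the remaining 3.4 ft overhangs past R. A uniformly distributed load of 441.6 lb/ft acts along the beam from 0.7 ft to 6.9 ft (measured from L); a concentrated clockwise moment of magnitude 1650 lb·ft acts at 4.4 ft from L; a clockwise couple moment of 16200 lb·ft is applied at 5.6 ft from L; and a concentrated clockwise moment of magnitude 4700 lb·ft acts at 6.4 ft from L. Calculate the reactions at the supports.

Resultant of the distributed load: 441.6 × 6.2 = 2737.92 lb at 3.8 ft from L.
ΣM about L: R_y·6.8 − (441.6·6.2)·3.8 − 1650 − 16200 − 4700 = 0 → R_y = 32954.096/6.8 = 4846.19 ≈ 4846 lb.
ΣF_y = 0: L_y + 4846.19 − 441.6·6.2 = 0 → L_y = -2108 lb.
ΣF_x = 0: no horizontal applied forces, so L_x = 0.

L_x = 0, L_y = -2108 lb, R_y = 4846 lb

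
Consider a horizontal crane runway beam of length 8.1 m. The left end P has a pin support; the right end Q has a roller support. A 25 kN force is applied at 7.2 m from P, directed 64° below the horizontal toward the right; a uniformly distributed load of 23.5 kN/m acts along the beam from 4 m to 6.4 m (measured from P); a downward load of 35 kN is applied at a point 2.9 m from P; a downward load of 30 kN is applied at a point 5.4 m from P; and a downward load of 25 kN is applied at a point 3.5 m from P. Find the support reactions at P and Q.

Resultant of the distributed load: 23.5 × 2.4 = 56.4 kN at 5.2 m from P.
Taking moments about P: Q_y·8.1 − 25·sin64°·7.2 − (23.5·2.4)·5.2 − 35·2.9 − 30·5.4 − 25·3.5 = 0 → Q_y = 806.063/8.1 = 99.514 ≈ 99.51 kN.
ΣF_y = 0: P_y + 99.514 − 25·sin64° − 23.5·2.4 − 35 − 30 − 25 = 0 → P_y = 69.36 kN.
ΣF_x = 0: P_x + 25·cos64° = 0 → P_x = -10.96 kN.

P_x = -10.96 kN, P_y = 69.36 kN, Q_y = 99.51 kN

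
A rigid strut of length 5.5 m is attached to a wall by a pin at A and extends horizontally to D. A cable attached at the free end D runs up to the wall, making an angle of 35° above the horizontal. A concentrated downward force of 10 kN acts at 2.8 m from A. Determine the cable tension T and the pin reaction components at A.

ΣM about A: T·sin35°·5.5 − 10·2.8 = 0 → T = 28/(5.5·0.573576) = 8.87574 ≈ 8.876 kN.
ΣF_x = 0: A_x − T·cos35° = 0 → A_x = 8.87574 × 0.819152 = 7.271 kN.
ΣF_y = 0: A_y + T·sin35° − 10 = 0 → A_y = 10 − 8.87574 × 0.573576 = 4.909 kN.

T = 8.876 kN, A_x = 7.271 kN, A_y = 4.909 kN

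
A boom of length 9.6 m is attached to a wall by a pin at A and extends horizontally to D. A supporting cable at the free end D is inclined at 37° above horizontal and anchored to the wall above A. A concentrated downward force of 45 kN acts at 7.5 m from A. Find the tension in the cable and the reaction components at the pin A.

ΣM about A: T·sin37°·9.6 − 45·7.5 = 0 → T = 337.5/(9.6·0.601815) = 58.417 ≈ 58.42 kN.
ΣF_x = 0: A_x − T·cos37° = 0 → A_x = 58.417 × 0.798636 = 46.65 kN.
ΣF_y = 0: A_y + T·sin37° − 45 = 0 → A_y = 45 − 58.417 × 0.601815 = 9.844 kN.

T = 58.42 kN, A_x = 46.65 kN, A_y = 9.844 kN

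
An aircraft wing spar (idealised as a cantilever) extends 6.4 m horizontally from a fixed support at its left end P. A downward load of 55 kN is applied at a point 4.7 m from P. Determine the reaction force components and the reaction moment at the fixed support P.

ΣF_x = 0: P_x = 0.
ΣF_y = 0: P_y − 55 = 0 → P_y = 55.00 kN.
ΣM about P: M_P − 55·4.7 = 0 → M_P = 258.5 kN·m.

P_x = 0, P_y = 55.00 kN, M_P = 258.5 kN·m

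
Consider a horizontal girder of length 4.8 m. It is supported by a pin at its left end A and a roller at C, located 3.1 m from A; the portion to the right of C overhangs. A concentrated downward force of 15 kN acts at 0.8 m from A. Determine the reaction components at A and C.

A_x = 0, A_y = 11.13 kN, C_y = 3.871 kN

ΣM about A: C_y·3.1 − 15·0.8 = 0 → C_y = 12/3.1 = 3.87097 ≈ 3.871 kN.
ΣF_y = 0: A_y + 3.87097 − 15 = 0 → A_y = 11.13 kN.
ΣF_x = 0: no horizontal applied forces, so A_x = 0.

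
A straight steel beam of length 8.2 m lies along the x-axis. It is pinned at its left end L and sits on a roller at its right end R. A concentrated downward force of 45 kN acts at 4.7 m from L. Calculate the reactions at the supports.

L_x = 0, L_y = 19.21 kN, R_y = 25.79 kN

Moments about L: R_y·8.2 − 45·4.7 = 0 → R_y = 211.5/8.2 = 25.7927 ≈ 25.79 kN.
ΣF_y = 0: L_y + 25.7927 − 45 = 0 → L_y = 19.21 kN.
ΣF_x = 0: no horizontal applied forces, so L_x = 0.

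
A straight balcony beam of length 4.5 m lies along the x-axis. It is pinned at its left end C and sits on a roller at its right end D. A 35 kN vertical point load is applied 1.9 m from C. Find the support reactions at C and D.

Moments about C: D_y·4.5 − 35·1.9 = 0 → D_y = 66.5/4.5 = 14.7778 ≈ 14.78 kN.
ΣF_y = 0: C_y + 14.7778 − 35 = 0 → C_y = 20.22 kN.
ΣF_x = 0: no horizontal applied forces, so C_x = 0.

C_x = 0, C_y = 20.22 kN, D_y = 14.78 kN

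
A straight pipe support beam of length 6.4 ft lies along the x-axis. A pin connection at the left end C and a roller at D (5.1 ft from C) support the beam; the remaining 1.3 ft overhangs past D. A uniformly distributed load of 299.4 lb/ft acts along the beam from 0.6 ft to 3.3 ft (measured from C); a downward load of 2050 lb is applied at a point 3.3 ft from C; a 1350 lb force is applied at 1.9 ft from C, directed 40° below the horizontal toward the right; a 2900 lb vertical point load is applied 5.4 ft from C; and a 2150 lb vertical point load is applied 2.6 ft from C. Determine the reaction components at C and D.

C_x = -1034 lb, C_y = 2651 lb, D_y = 6126 lb

Resultant of the distributed load: 299.4 × 2.7 = 808.38 lb at 1.95 ft from C.
Moments about C: D_y·5.1 − (299.4·2.7)·1.95 − 2050·3.3 − 1350·sin40°·1.9 − 2900·5.4 − 2150·2.6 = 0 → D_y = 31240.1/5.1 = 6125.51 ≈ 6126 lb.
ΣF_y = 0: C_y + 6125.51 − 299.4·2.7 − 2050 − 1350·sin40° − 2900 − 2150 = 0 → C_y = 2651 lb.
ΣF_x = 0: C_x + 1350·cos40° = 0 → C_x = -1034 lb.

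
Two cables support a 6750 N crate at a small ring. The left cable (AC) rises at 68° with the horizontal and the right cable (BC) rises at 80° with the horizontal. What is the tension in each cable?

T_AC = 2212 N, T_BC = 4772 N

ΣF_x = 0: −T_AC·cos68° + T_BC·cos80° = 0 → T_BC = 2.15727·T_AC.
ΣF_y = 0: T_AC·sin68° + T_BC·sin80° = 6750.
Substitute: T_AC·(0.927184 + 2.15727·0.984808) = 6750 → T_AC = 2211.9 ≈ 2212 N.
Then T_BC = 2.15727 × 2211.9 = 4772 N.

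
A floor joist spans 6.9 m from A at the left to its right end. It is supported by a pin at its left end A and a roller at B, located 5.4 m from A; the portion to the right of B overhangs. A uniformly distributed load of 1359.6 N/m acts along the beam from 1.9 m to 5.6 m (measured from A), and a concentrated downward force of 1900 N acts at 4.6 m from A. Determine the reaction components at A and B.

A_x = 0, A_y = 1819 N, B_y = 5112 N

Resultant of the distributed load: 1359.6 × 3.7 = 5030.52 N at 3.75 m from A.
Moments about A: B_y·5.4 − (1359.6·3.7)·3.75 − 1900·4.6 = 0 → B_y = 27604.45/5.4 = 5111.94 ≈ 5112 N.
ΣF_y = 0: A_y + 5111.94 − 1359.6·3.7 − 1900 = 0 → A_y = 1819 N.
ΣF_x = 0: no horizontal applied forces, so A_x = 0.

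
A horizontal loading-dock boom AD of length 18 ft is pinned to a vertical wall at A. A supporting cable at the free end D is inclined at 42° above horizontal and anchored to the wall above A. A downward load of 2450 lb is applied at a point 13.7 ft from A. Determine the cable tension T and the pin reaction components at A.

ΣM about A: T·sin42°·18 − 2450·13.7 = 0 → T = 33565/(18·0.669131) = 2786.78 ≈ 2787 lb.
ΣF_x = 0: A_x − T·cos42° = 0 → A_x = 2786.78 × 0.743145 = 2071 lb.
ΣF_y = 0: A_y + T·sin42° − 2450 = 0 → A_y = 2450 − 2786.78 × 0.669131 = 585.3 lb.

T = 2787 lb, A_x = 2071 lb, A_y = 585.3 lb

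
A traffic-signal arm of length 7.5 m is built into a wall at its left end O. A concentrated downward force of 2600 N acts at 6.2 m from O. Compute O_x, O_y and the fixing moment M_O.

ΣF_x = 0: O_x = 0.
ΣF_y = 0: O_y − 2600 = 0 → O_y = 2600 N.
ΣM about O: M_O − 2600·6.2 = 0 → M_O = 16120 N·m.

O_x = 0, O_y = 2600 N, M_O = 16120 N·m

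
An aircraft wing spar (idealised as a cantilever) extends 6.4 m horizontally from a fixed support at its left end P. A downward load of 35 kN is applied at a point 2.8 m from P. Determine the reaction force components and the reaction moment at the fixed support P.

P_x = 0, P_y = 35.00 kN, M_P = 98.00 kN·m

ΣF_x = 0: P_x = 0.
ΣF_y = 0: P_y − 35 = 0 → P_y = 35.00 kN.
ΣM about P: M_P − 35·2.8 = 0 → M_P = 98.00 kN·m.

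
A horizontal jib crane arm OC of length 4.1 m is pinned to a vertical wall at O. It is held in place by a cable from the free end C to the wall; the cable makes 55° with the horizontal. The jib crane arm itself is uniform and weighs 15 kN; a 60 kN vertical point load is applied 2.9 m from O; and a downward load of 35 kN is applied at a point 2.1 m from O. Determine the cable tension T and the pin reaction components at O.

T = 82.85 kN, O_x = 47.52 kN, O_y = 42.13 kN

ΣM about O: T·sin55°·4.1 − 15·2.05 − 60·2.9 − 35·2.1 = 0 → T = 278.25/(4.1·0.819152) = 82.8489 ≈ 82.85 kN.
ΣF_x = 0: O_x − T·cos55° = 0 → O_x = 82.8489 × 0.573576 = 47.52 kN.
ΣF_y = 0: O_y + T·sin55° − 15 − 60 − 35 = 0 → O_y = 110 − 82.8489 × 0.819152 = 42.13 kN.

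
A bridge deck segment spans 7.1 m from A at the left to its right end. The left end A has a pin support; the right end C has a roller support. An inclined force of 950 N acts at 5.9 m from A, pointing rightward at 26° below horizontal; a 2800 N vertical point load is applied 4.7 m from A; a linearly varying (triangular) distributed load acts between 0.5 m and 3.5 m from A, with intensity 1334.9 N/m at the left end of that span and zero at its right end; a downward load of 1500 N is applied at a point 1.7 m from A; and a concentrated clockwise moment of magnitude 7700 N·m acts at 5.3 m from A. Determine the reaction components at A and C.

Resultant of the triangular load: ½ × 1334.9 × 3 = 2002.35 N, acting at 1.5 m from A (one-third of the span from the peak).
Moments about A: C_y·7.1 − 950·sin26°·5.9 − 2800·4.7 − (½·1334.9·3)·1.5 − 1500·1.7 − 7700 = 0 → C_y = 28870.6/7.1 = 4066.28 ≈ 4066 N.
ΣF_y = 0: A_y + 4066.28 − 950·sin26° − 2800 − ½·1334.9·3 − 1500 = 0 → A_y = 2653 N.
ΣF_x = 0: A_x + 950·cos26° = 0 → A_x = -853.9 N.

A_x = -853.9 N, A_y = 2653 N, C_y = 4066 N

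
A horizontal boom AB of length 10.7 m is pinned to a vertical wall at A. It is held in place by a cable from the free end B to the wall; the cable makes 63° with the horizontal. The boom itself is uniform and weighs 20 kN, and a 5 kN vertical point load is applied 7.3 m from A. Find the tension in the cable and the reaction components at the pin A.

T = 15.05 kN, A_x = 6.833 kN, A_y = 11.59 kN

ΣM about A: T·sin63°·10.7 − 20·5.35 − 5·7.3 = 0 → T = 143.5/(10.7·0.891007) = 15.0518 ≈ 15.05 kN.
ΣF_x = 0: A_x − T·cos63° = 0 → A_x = 15.0518 × 0.45399 = 6.833 kN.
ΣF_y = 0: A_y + T·sin63° − 20 − 5 = 0 → A_y = 25 − 15.0518 × 0.891007 = 11.59 kN.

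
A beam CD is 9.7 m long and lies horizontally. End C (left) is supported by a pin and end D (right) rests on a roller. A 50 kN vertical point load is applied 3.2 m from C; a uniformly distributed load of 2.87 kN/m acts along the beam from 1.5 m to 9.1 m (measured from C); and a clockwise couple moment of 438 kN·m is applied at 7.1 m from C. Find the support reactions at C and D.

Resultant of the distributed load: 2.87 × 7.6 = 21.812 kN at 5.3 m from C.
ΣM about C: D_y·9.7 − 50·3.2 − (2.87·7.6)·5.3 − 438 = 0 → D_y = 713.6036/9.7 = 73.5674 ≈ 73.57 kN.
ΣF_y = 0: C_y + 73.5674 − 50 − 2.87·7.6 = 0 → C_y = -1.755 kN.
ΣF_x = 0: no horizontal applied forces, so C_x = 0.

C_x = 0, C_y = -1.755 kN, D_y = 73.57 kN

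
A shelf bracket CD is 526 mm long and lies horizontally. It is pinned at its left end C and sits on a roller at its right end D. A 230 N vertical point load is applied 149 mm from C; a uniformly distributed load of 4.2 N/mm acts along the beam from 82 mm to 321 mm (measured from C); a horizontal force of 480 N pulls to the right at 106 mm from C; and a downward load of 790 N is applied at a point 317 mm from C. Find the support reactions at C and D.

C_x = -480.0 N, C_y = 1098 N, D_y = 925.8 N

Resultant of the distributed load: 4.2 × 239 = 1003.8 N at 201.5 mm from C.
Moments about C: D_y·526 − 230·149 − (4.2·239)·201.5 − 790·317 = 0 → D_y = 486965.7/526 = 925.79 ≈ 925.8 N.
ΣF_y = 0: C_y + 925.79 − 230 − 4.2·239 − 790 = 0 → C_y = 1098 N.
ΣF_x = 0: C_x + 480 = 0 → C_x = -480.0 N.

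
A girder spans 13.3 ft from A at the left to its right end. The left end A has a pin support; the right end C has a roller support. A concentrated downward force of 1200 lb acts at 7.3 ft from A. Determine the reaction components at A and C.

A_x = 0, A_y = 541.4 lb, C_y = 658.6 lb

ΣM about A: C_y·13.3 − 1200·7.3 = 0 → C_y = 8760/13.3 = 658.647 ≈ 658.6 lb.
ΣF_y = 0: A_y + 658.647 − 1200 = 0 → A_y = 541.4 lb.
ΣF_x = 0: no horizontal applied forces, so A_x = 0.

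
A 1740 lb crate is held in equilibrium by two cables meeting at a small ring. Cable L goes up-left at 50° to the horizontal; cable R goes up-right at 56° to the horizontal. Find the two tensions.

ΣF_x = 0: −T_L·cos50° + T_R·cos56° = 0 → T_R = 1.14949·T_L.
ΣF_y = 0: T_L·sin50° + T_R·sin56° = 1740.
Substitute: T_L·(0.766044 + 1.14949·0.829038) = 1740 → T_L = 1012.21 ≈ 1012 lb.
Then T_R = 1.14949 × 1012.21 = 1164 lb.

T_L = 1012 lb, T_R = 1164 lb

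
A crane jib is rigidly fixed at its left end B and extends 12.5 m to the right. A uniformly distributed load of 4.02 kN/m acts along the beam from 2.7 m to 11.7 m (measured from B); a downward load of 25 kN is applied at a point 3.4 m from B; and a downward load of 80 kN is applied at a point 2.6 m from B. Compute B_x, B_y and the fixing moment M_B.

B_x = 0, B_y = 141.2 kN, M_B = 553.5 kN·m

Resultant of the distributed load: 4.02 × 9 = 36.18 kN at 7.2 m from B.
ΣF_x = 0: B_x = 0.
ΣF_y = 0: B_y − 4.02·9 − 25 − 80 = 0 → B_y = 141.2 kN.
ΣM about B: M_B − (4.02·9)·7.2 − 25·3.4 − 80·2.6 = 0 → M_B = 553.5 kN·m.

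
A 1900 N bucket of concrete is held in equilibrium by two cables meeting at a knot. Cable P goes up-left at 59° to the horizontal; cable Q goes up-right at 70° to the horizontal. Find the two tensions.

T_P = 836.2 N, T_Q = 1259 N

ΣF_x = 0: −T_P·cos59° + T_Q·cos70° = 0 → T_Q = 1.50587·T_P.
ΣF_y = 0: T_P·sin59° + T_Q·sin70° = 1900.
Substitute: T_P·(0.857167 + 1.50587·0.939693) = 1900 → T_P = 836.186 ≈ 836.2 N.
Then T_Q = 1.50587 × 836.186 = 1259 N.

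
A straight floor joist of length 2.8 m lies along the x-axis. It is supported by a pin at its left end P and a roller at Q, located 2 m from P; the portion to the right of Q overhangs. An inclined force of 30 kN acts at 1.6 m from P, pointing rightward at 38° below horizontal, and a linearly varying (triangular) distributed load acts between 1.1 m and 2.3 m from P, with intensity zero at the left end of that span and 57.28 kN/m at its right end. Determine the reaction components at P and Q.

P_x = -23.64 kN, P_y = 5.412 kN, Q_y = 47.43 kN

Resultant of the triangular load: ½ × 57.28 × 1.2 = 34.368 kN, acting at 1.9 m from P (one-third of the span from the peak).
Moments about P: Q_y·2 − 30·sin38°·1.6 − (½·57.28·1.2)·1.9 = 0 → Q_y = 94.851/2 = 47.4255 ≈ 47.43 kN.
ΣF_y = 0: P_y + 47.4255 − 30·sin38° − ½·57.28·1.2 = 0 → P_y = 5.412 kN.
ΣF_x = 0: P_x + 30·cos38° = 0 → P_x = -23.64 kN.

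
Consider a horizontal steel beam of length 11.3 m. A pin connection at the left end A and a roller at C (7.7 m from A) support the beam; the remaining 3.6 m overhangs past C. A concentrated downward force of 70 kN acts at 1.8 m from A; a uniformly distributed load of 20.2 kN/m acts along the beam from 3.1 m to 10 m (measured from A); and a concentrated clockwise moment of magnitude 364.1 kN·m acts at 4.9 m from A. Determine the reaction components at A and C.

Resultant of the distributed load: 20.2 × 6.9 = 139.38 kN at 6.55 m from A.
ΣM about A: C_y·7.7 − 70·1.8 − (20.2·6.9)·6.55 − 364.1 = 0 → C_y = 1403.039/7.7 = 182.213 ≈ 182.2 kN.
ΣF_y = 0: A_y + 182.213 − 70 − 20.2·6.9 = 0 → A_y = 27.17 kN.
ΣF_x = 0: no horizontal applied forces, so A_x = 0.

A_x = 0, A_y = 27.17 kN, C_y = 182.2 kN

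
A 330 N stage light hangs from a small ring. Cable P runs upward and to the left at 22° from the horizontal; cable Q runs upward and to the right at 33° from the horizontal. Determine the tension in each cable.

T_P = 337.9 N, T_Q = 373.5 N

ΣF_x = 0: −T_P·cos22° + T_Q·cos33° = 0 → T_Q = 1.10554·T_P.
ΣF_y = 0: T_P·sin22° + T_Q·sin33° = 330.
Substitute: T_P·(0.374607 + 1.10554·0.544639) = 330 → T_P = 337.863 ≈ 337.9 N.
Then T_Q = 1.10554 × 337.863 = 373.5 N.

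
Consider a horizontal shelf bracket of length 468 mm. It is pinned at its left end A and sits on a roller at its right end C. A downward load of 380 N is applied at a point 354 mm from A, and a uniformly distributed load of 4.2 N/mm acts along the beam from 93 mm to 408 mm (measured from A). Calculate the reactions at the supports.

Resultant of the distributed load: 4.2 × 315 = 1323 N at 250.5 mm from A.
Taking moments about A: C_y·468 − 380·354 − (4.2·315)·250.5 = 0 → C_y = 465931.5/468 = 995.58 ≈ 995.6 N.
ΣF_y = 0: A_y + 995.58 − 380 − 4.2·315 = 0 → A_y = 707.4 N.
ΣF_x = 0: no horizontal applied forces, so A_x = 0.

A_x = 0, A_y = 707.4 N, C_y = 995.6 N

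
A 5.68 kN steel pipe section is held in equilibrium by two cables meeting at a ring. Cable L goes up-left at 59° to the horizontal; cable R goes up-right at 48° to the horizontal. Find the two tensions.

T_L = 3.974 kN, T_R = 3.059 kN

ΣF_x = 0: −T_L·cos59° + T_R·cos48° = 0 → T_R = 0.769712·T_L.
ΣF_y = 0: T_L·sin59° + T_R·sin48° = 5.68.
Substitute: T_L·(0.857167 + 0.769712·0.743145) = 5.68 → T_L = 3.97432 ≈ 3.974 kN.
Then T_R = 0.769712 × 3.97432 = 3.059 kN.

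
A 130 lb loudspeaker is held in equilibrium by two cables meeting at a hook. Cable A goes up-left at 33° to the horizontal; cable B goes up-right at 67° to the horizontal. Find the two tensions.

T_A = 51.58 lb, T_B = 110.7 lb

ΣF_x = 0: −T_A·cos33° + T_B·cos67° = 0 → T_B = 2.14641·T_A.
ΣF_y = 0: T_A·sin33° + T_B·sin67° = 130.
Substitute: T_A·(0.544639 + 2.14641·0.920505) = 130 → T_A = 51.5787 ≈ 51.58 lb.
Then T_B = 2.14641 × 51.5787 = 110.7 lb.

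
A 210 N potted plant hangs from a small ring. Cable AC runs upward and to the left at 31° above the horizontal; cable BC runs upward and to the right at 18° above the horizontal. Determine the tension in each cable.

ΣF_x = 0: −T_AC·cos31° + T_BC·cos18° = 0 → T_BC = 0.901279·T_AC.
ΣF_y = 0: T_AC·sin31° + T_BC·sin18° = 210.
Substitute: T_AC·(0.515038 + 0.901279·0.309017) = 210 → T_AC = 264.634 ≈ 264.6 N.
Then T_BC = 0.901279 × 264.634 = 238.5 N.

T_AC = 264.6 N, T_BC = 238.5 N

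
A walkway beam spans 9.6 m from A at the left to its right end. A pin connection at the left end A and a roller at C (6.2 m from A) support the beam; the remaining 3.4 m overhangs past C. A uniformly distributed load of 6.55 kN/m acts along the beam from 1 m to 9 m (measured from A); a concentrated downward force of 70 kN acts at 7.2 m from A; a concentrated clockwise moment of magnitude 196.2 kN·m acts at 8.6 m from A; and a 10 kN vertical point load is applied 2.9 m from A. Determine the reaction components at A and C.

A_x = 0, A_y = -27.47 kN, C_y = 159.9 kN

Resultant of the distributed load: 6.55 × 8 = 52.4 kN at 5 m from A.
Taking moments about A: C_y·6.2 − (6.55·8)·5 − 70·7.2 − 196.2 − 10·2.9 = 0 → C_y = 991.2/6.2 = 159.871 ≈ 159.9 kN.
ΣF_y = 0: A_y + 159.871 − 6.55·8 − 70 − 10 = 0 → A_y = -27.47 kN.
ΣF_x = 0: no horizontal applied forces, so A_x = 0.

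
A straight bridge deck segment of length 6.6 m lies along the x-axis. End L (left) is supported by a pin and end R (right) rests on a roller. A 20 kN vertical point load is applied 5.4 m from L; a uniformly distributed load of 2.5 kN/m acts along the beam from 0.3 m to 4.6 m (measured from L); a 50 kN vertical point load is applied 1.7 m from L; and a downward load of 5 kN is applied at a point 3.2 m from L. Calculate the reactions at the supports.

L_x = 0, L_y = 50.09 kN, R_y = 35.66 kN

Resultant of the distributed load: 2.5 × 4.3 = 10.75 kN at 2.45 m from L.
ΣM about L: R_y·6.6 − 20·5.4 − (2.5·4.3)·2.45 − 50·1.7 − 5·3.2 = 0 → R_y = 235.3375/6.6 = 35.6572 ≈ 35.66 kN.
ΣF_y = 0: L_y + 35.6572 − 20 − 2.5·4.3 − 50 − 5 = 0 → L_y = 50.09 kN.
ΣF_x = 0: no horizontal applied forces, so L_x = 0.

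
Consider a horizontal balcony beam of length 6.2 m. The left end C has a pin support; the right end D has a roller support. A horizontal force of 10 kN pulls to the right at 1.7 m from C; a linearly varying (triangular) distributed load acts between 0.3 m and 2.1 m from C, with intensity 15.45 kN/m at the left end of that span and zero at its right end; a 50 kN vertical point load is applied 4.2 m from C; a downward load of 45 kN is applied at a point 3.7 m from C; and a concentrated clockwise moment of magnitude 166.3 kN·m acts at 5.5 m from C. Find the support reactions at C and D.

Resultant of the triangular load: ½ × 15.45 × 1.8 = 13.905 kN, acting at 0.9 m from C (one-third of the span from the peak).
Moments about C: D_y·6.2 − (½·15.45·1.8)·0.9 − 50·4.2 − 45·3.7 − 166.3 = 0 → D_y = 555.3145/6.2 = 89.5669 ≈ 89.57 kN.
ΣF_y = 0: C_y + 89.5669 − ½·15.45·1.8 − 50 − 45 = 0 → C_y = 19.34 kN.
ΣF_x = 0: C_x + 10 = 0 → C_x = -10.00 kN.

C_x = -10.00 kN, C_y = 19.34 kN, D_y = 89.57 kN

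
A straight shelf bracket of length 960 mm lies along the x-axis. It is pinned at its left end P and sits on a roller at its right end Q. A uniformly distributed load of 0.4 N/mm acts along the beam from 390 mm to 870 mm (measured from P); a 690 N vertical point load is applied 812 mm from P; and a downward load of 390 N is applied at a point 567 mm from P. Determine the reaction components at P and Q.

Resultant of the distributed load: 0.4 × 480 = 192 N at 630 mm from P.
Taking moments about P: Q_y·960 − (0.4·480)·630 − 690·812 − 390·567 = 0 → Q_y = 902370/960 = 939.969 ≈ 940.0 N.
ΣF_y = 0: P_y + 939.969 − 0.4·480 − 690 − 390 = 0 → P_y = 332.0 N.
ΣF_x = 0: no horizontal applied forces, so P_x = 0.

P_x = 0, P_y = 332.0 N, Q_y = 940.0 N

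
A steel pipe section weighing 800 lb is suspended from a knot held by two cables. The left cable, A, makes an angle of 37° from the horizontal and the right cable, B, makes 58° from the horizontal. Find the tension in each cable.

T_A = 425.6 lb, T_B = 641.3 lb

ΣF_x = 0: −T_A·cos37° + T_B·cos58° = 0 → T_B = 1.50709·T_A.
ΣF_y = 0: T_A·sin37° + T_B·sin58° = 800.
Substitute: T_A·(0.601815 + 1.50709·0.848048) = 800 → T_A = 425.555 ≈ 425.6 lb.
Then T_B = 1.50709 × 425.555 = 641.3 lb.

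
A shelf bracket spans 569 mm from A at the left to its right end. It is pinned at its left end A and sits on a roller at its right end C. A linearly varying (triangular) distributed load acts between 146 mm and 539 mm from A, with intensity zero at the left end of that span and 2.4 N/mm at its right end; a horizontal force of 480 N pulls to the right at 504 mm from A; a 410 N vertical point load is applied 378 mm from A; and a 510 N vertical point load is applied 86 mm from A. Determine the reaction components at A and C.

A_x = -480.0 N, A_y = 704.0 N, C_y = 687.6 N

Resultant of the triangular load: ½ × 2.4 × 393 = 471.6 N, acting at 408 mm from A (one-third of the span from the peak).
Taking moments about A: C_y·569 − (½·2.4·393)·408 − 410·378 − 510·86 = 0 → C_y = 391252.8/569 = 687.615 ≈ 687.6 N.
ΣF_y = 0: A_y + 687.615 − ½·2.4·393 − 410 − 510 = 0 → A_y = 704.0 N.
ΣF_x = 0: A_x + 480 = 0 → A_x = -480.0 N.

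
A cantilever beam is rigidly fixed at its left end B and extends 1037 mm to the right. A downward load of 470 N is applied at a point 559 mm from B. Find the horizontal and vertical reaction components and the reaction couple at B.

ΣF_x = 0: B_x = 0.
ΣF_y = 0: B_y − 470 = 0 → B_y = 470.0 N.
ΣM about B: M_B − 470·559 = 0 → M_B = 262700 N·mm.

B_x = 0, B_y = 470.0 N, M_B = 262700 N·mm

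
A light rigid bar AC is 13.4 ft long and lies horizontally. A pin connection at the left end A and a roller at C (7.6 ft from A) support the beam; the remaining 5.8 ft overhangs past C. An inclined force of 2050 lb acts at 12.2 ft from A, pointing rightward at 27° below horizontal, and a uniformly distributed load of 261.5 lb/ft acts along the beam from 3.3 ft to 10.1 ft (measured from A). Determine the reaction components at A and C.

Resultant of the distributed load: 261.5 × 6.8 = 1778.2 lb at 6.7 ft from A.
Moments about A: C_y·7.6 − 2050·sin27°·12.2 − (261.5·6.8)·6.7 = 0 → C_y = 23268.2/7.6 = 3061.61 ≈ 3062 lb.
ΣF_y = 0: A_y + 3061.61 − 2050·sin27° − 261.5·6.8 = 0 → A_y = -352.7 lb.
ΣF_x = 0: A_x + 2050·cos27° = 0 → A_x = -1827 lb.

A_x = -1827 lb, A_y = -352.7 lb, C_y = 3062 lb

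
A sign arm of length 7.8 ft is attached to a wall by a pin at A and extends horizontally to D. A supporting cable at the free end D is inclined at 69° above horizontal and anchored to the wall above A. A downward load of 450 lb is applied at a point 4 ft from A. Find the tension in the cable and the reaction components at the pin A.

ΣM about A: T·sin69°·7.8 − 450·4 = 0 → T = 1800/(7.8·0.93358) = 247.187 ≈ 247.2 lb.
ΣF_x = 0: A_x − T·cos69° = 0 → A_x = 247.187 × 0.358368 = 88.58 lb.
ΣF_y = 0: A_y + T·sin69° − 450 = 0 → A_y = 450 − 247.187 × 0.93358 = 219.2 lb.

T = 247.2 lb, A_x = 88.58 lb, A_y = 219.2 lb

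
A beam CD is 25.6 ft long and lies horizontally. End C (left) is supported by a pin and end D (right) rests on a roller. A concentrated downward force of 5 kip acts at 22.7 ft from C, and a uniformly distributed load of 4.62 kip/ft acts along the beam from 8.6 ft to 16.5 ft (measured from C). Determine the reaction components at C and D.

C_x = 0, C_y = 19.17 kip, D_y = 22.33 kip

Resultant of the distributed load: 4.62 × 7.9 = 36.498 kip at 12.55 ft from C.
Taking moments about C: D_y·25.6 − 5·22.7 − (4.62·7.9)·12.55 = 0 → D_y = 571.5499/25.6 = 22.3262 ≈ 22.33 kip.
ΣF_y = 0: C_y + 22.3262 − 5 − 4.62·7.9 = 0 → C_y = 19.17 kip.
ΣF_x = 0: no horizontal applied forces, so C_x = 0.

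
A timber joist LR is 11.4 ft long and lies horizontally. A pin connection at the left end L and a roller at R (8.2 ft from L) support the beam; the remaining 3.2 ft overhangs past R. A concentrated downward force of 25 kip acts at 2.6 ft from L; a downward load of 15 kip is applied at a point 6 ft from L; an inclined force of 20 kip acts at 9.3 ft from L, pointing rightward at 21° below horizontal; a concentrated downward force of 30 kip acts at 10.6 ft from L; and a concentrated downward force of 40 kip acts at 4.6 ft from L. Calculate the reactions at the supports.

Taking moments about L: R_y·8.2 − 25·2.6 − 15·6 − 20·sin21°·9.3 − 30·10.6 − 40·4.6 = 0 → R_y = 723.656/8.2 = 88.2507 ≈ 88.25 kip.
ΣF_y = 0: L_y + 88.2507 − 25 − 15 − 20·sin21° − 30 − 40 = 0 → L_y = 28.92 kip.
ΣF_x = 0: L_x + 20·cos21° = 0 → L_x = -18.67 kip.

L_x = -18.67 kip, L_y = 28.92 kip, R_y = 88.25 kip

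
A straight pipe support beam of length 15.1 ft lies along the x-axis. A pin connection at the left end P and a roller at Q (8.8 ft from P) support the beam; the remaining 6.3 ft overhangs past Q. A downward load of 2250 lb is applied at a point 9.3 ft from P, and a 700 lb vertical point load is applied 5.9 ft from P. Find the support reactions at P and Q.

P_x = 0, P_y = 102.8 lb, Q_y = 2847 lb

Moments about P: Q_y·8.8 − 2250·9.3 − 700·5.9 = 0 → Q_y = 25055/8.8 = 2847.16 ≈ 2847 lb.
ΣF_y = 0: P_y + 2847.16 − 2250 − 700 = 0 → P_y = 102.8 lb.
ΣF_x = 0: no horizontal applied forces, so P_x = 0.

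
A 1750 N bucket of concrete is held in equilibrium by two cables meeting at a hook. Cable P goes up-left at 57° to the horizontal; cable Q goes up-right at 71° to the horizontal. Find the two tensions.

ΣF_x = 0: −T_P·cos57° + T_Q·cos71° = 0 → T_Q = 1.67289·T_P.
ΣF_y = 0: T_P·sin57° + T_Q·sin71° = 1750.
Substitute: T_P·(0.838671 + 1.67289·0.945519) = 1750 → T_P = 723.015 ≈ 723.0 N.
Then T_Q = 1.67289 × 723.015 = 1210 N.

T_P = 723.0 N, T_Q = 1210 N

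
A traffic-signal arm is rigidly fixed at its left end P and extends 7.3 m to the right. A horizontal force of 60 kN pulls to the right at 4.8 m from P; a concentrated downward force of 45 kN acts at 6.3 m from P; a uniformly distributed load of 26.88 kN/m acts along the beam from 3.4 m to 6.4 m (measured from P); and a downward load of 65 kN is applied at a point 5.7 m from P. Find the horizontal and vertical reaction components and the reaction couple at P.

Resultant of the distributed load: 26.88 × 3 = 80.64 kN at 4.9 m from P.
ΣF_x = 0: P_x + 60 = 0 → P_x = -60.00 kN.
ΣF_y = 0: P_y − 45 − 26.88·3 − 65 = 0 → P_y = 190.6 kN.
ΣM about P: M_P − 45·6.3 − (26.88·3)·4.9 − 65·5.7 = 0 → M_P = 1049 kN·m.

P_x = -60.00 kN, P_y = 190.6 kN, M_P = 1049 kN·m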